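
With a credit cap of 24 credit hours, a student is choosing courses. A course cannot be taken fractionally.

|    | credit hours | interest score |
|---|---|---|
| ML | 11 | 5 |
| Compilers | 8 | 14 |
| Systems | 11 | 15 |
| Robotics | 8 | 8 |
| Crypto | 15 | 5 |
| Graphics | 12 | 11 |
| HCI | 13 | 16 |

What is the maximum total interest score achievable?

31

Take Systems and HCI: credit hours 11 + 13 = 24 ≤ 24, interest score 15 + 16 = 31.
No other feasible combination does better.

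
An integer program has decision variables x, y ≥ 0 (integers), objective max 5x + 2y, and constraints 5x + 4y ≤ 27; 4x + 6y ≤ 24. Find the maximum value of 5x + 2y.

25

(x,y)=(5,0) is feasible, giving 25.
(x,y)=(4,1) is feasible, giving 22.
(x,y)=(4,0) is feasible, giving 20.
The best lattice point is (5,0), giving 25.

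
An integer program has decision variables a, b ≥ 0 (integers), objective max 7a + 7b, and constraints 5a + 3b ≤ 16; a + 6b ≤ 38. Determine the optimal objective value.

35

Relaxing integrality, the LP optimum is 37.33 at (a,b) = (0, 5.33), which is not an integer point.
(a,b)=(0,5): 5·0+3·5=15≤16, 1·0+6·5=30≤38, objective 35.
(a,b)=(0,4): 5·0+3·4=12≤16, 1·0+6·4=24≤38, objective 28.
No feasible integer point exceeds 35.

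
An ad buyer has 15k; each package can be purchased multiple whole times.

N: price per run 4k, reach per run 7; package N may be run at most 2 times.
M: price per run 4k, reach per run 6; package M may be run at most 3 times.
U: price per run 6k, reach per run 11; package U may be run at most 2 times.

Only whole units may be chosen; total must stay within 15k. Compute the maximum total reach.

U has the best ratio (11/6); taking only U gives at most 2×11 = 22 (stopped by the price limit).
Mixing does better — 2×N and 1×U: price 14 ≤ 15, reach 2·7 + 1·11 = 25.

25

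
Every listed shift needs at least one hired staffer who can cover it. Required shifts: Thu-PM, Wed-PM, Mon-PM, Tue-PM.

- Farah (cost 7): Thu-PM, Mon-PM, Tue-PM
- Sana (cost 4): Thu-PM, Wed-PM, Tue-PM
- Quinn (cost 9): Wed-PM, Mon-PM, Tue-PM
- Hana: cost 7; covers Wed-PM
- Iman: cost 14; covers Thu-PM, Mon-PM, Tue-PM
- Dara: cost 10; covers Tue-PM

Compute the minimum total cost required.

11

Choose Farah and Sana: together they cover Thu-PM, Wed-PM, Mon-PM, Tue-PM — every shift.
Total cost: 7 + 4 = 11.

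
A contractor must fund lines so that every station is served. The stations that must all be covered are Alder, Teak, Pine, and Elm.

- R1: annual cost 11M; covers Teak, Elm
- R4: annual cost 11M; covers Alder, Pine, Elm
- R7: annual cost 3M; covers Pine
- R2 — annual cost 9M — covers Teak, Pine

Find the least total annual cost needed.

This is an integer covering problem.
The greedy cost-per-new-station heuristic would pick R7, R1, and R4 for 25, but a cheaper cover exists.
Choose R4 and R2: together they cover Alder, Teak, Pine, Elm — every station.
Total annual cost: 11 + 9 = 20.
No cover costs less than 20.

20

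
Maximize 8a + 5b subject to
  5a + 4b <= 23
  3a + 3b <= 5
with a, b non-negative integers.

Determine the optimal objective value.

8

(a,b)=(1,0) is feasible, giving 8.
(a,b)=(0,1) is feasible, giving 5.
The best lattice point is (1,0), giving 8.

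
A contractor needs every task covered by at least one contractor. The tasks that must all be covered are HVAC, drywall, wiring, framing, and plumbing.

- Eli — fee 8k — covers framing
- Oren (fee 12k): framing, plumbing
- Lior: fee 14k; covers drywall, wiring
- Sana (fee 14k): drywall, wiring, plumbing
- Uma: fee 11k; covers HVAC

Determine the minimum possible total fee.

33

Choose Eli, Sana, and Uma: together they cover HVAC, drywall, wiring, framing, plumbing — every task.
Total fee: 8 + 14 + 11 = 33.
No cover costs less than 33.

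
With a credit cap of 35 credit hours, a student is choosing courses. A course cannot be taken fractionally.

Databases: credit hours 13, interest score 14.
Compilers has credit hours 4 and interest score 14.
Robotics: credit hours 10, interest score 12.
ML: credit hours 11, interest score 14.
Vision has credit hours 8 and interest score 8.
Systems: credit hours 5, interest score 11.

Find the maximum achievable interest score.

Databases + Compilers + ML + Systems: credit hours 13 + 4 + 11 + 5 = 33 ≤ 35, interest score 14 + 14 + 14 + 11 = 53.
Compilers + Robotics + ML + Systems: credit hours 4 + 10 + 11 + 5 = 30 ≤ 35, interest score 14 + 12 + 14 + 11 = 51.
Databases + Compilers + Robotics + Systems: credit hours 13 + 4 + 10 + 5 = 32 ≤ 35, interest score 14 + 14 + 12 + 11 = 51.
Best is Databases, Compilers, ML, and Systems with total interest score 53.

53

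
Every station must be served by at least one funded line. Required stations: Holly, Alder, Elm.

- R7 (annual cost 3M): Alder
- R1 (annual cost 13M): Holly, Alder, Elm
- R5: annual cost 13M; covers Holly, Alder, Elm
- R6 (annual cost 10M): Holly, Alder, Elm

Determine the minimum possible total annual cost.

R6 alone covers Holly, Alder, Elm — every station.
Total annual cost: 10.

10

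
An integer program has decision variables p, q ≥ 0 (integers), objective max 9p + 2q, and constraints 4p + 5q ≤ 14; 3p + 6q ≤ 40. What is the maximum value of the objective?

(p,q)=(3,0): 4·3+5·0=12≤14, 3·3+6·0=9≤40, objective 27.
(p,q)=(2,1): 4·2+5·1=13≤14, 3·2+6·1=12≤40, objective 20.
Maximum is 27 at (p,q)=(3,0).

27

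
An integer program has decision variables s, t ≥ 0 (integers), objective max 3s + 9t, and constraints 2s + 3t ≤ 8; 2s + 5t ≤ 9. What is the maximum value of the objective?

15

(s,t)=(2,1) is feasible, giving 15.
(s,t)=(1,1) is feasible, giving 12.
(s,t)=(0,1) is feasible, giving 9.
Maximum is 15 at (s,t)=(2,1).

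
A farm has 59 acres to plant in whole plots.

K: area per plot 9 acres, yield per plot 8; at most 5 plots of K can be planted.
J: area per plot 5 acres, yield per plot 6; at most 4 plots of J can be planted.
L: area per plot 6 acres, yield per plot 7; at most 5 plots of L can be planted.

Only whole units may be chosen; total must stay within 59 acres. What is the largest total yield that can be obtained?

J has the best ratio (6/5); taking only J gives at most 4×6 = 24 (stopped by the supply cap of 4).
Mixing does better — 1×K, 4×J, and 5×L: area 59 ≤ 59, yield 1·8 + 4·6 + 5·7 = 67.

67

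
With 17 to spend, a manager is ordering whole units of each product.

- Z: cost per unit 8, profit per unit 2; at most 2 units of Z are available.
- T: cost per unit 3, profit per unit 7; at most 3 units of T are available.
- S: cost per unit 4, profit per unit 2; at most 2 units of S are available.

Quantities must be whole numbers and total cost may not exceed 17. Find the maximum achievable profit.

T has the best ratio (7/3); taking only T gives at most 3×7 = 21 (stopped by the supply cap of 3).
Mixing does better — 3×T and 2×S: cost 17 ≤ 17, profit 3·7 + 2·2 = 25.

25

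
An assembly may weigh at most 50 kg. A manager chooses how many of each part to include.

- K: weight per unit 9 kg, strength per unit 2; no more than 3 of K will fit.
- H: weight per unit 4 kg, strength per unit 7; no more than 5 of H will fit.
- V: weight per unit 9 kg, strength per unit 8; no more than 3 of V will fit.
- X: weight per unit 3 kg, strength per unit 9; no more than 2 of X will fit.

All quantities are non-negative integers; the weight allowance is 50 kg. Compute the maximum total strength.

This is a bounded integer knapsack.
4×H, 3×V, and 2×X: weight 49 ≤ 50, strength 4·7 + 3·8 + 2·9 = 70.
5×H, 2×V, and 2×X: weight 44 ≤ 50, strength 5·7 + 2·8 + 2·9 = 69.
Best is 70.

70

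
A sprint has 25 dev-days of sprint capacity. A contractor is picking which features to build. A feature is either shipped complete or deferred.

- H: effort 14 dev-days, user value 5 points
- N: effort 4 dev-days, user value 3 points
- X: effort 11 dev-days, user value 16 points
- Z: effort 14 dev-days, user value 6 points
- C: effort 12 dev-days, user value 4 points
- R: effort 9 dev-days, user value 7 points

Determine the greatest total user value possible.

26

Take N, X, and R: effort 4 + 11 + 9 = 24 ≤ 25, user value 3 + 16 + 7 = 26.
No other feasible combination does better.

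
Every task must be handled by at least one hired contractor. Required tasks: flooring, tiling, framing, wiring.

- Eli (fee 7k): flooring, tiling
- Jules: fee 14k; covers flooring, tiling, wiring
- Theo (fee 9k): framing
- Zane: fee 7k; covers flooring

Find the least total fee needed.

23

Choose Jules and Theo: together they cover flooring, tiling, framing, wiring — every task.
Total fee: 14 + 9 = 23.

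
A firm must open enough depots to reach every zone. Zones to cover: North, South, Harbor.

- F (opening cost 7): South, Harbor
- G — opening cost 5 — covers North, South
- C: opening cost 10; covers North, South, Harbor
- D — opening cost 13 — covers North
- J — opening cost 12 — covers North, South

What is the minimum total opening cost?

10

The greedy cost-per-new-zone heuristic would pick G and F for 12, but a cheaper cover exists.
C alone covers North, South, Harbor — every zone.
Total opening cost: 10.
No cover costs less than 10.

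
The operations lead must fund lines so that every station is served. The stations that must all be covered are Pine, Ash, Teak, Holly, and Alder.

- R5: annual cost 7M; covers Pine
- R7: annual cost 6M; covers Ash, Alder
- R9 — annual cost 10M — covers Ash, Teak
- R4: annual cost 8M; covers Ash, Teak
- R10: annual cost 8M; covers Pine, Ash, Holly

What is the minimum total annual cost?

22

Choose R7, R4, and R10: together they cover Pine, Ash, Teak, Holly, Alder — every station.
Total annual cost: 6 + 8 + 8 = 22.
No cover costs less than 22.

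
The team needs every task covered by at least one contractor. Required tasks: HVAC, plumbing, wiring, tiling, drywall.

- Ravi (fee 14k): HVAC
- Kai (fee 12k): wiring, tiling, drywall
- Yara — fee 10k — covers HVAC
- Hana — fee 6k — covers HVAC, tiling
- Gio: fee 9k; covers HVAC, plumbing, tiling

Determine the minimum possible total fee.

21

This is an integer covering problem.
The greedy cost-per-new-task heuristic would pick Hana, Kai, and Gio for 27, but a cheaper cover exists.
Choose Kai and Gio: together they cover HVAC, plumbing, wiring, tiling, drywall — every task.
Total fee: 12 + 9 = 21.
No cover costs less than 21.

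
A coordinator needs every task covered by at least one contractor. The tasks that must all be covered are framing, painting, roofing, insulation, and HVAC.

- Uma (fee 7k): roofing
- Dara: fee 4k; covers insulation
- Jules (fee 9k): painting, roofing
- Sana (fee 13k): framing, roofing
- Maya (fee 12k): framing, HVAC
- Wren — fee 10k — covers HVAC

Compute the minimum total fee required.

Choose Dara, Jules, and Maya: together they cover framing, painting, roofing, insulation, HVAC — every task.
Total fee: 4 + 9 + 12 = 25.
No cover costs less than 25.

25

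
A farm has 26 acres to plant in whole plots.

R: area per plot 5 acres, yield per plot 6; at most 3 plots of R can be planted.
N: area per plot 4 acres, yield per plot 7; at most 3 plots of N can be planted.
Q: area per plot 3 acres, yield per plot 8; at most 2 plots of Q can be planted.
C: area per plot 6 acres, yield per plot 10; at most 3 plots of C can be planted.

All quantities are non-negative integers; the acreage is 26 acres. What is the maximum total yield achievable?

50

This is a bounded integer knapsack.
Take 2×N, 2×Q, and 2×C: area 26 ≤ 26, yield 2·7 + 2·8 + 2·10 = 50.
Q has the best ratio (8/3) and is taken to its limit of 2; remaining capacity is filled optimally with the others.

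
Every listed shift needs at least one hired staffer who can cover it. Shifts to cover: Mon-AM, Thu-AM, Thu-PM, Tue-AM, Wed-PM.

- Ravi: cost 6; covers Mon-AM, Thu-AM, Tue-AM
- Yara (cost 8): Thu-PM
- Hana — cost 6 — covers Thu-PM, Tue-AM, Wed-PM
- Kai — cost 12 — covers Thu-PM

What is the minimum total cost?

Choose Ravi and Hana: together they cover Mon-AM, Thu-AM, Thu-PM, Tue-AM, Wed-PM — every shift.
Total cost: 6 + 6 = 12.
No cover costs less than 12.

12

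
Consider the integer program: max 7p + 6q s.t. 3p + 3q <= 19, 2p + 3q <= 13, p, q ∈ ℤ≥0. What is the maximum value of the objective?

42

The continuous relaxation peaks at (6.33, 0) with value 44.33; rounding to a feasible lattice point costs some objective.
(p,q)=(6,0): 3·6+3·0=18≤19, 2·6+3·0=12≤13, objective 42.
(p,q)=(5,1): 3·5+3·1=18≤19, 2·5+3·1=13≤13, objective 41.
No feasible integer point exceeds 42.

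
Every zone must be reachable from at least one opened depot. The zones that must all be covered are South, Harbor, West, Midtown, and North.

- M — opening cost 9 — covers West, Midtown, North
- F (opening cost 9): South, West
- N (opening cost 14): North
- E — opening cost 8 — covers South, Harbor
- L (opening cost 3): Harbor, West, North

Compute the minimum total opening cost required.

The greedy cost-per-new-zone heuristic would pick L, E, and M for 20, but a cheaper cover exists.
Choose M and E: together they cover South, Harbor, West, Midtown, North — every zone.
Total opening cost: 9 + 8 = 17.
No cover costs less than 17.

17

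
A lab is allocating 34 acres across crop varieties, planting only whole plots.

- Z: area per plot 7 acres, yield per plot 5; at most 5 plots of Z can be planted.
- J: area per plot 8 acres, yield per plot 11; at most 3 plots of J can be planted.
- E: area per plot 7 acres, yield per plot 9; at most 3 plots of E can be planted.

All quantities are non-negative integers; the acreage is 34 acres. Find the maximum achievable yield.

This is a bounded integer knapsack.
Take 3×J and 1×E: area 31 ≤ 34, yield 3·11 + 1·9 = 42.
J has the best ratio (11/8) and is taken to its limit of 3; remaining capacity is filled optimally with the others.

42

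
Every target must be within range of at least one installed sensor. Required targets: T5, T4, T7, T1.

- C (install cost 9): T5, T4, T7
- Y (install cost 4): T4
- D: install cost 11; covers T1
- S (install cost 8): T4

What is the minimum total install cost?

20

Choose C and D: together they cover T5, T4, T7, T1 — every target.
Total install cost: 9 + 11 = 20.
No cover costs less than 20.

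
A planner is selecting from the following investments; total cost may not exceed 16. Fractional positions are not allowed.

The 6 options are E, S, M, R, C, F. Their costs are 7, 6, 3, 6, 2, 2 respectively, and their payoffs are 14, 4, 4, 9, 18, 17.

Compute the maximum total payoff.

53

Allowing fractional choices, the relaxed optimum would be about 56.5, but investments are indivisible.
E + M + C + F: cost 7 + 3 + 2 + 2 = 14 ≤ 16, payoff 14 + 4 + 18 + 17 = 53.
E + C + F: cost 7 + 2 + 2 = 11 ≤ 16, payoff 14 + 18 + 17 = 49.
Best is E, M, C, and F with total payoff 53.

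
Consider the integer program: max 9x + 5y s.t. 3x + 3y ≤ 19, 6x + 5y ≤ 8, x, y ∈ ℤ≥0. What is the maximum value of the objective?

9

(x,y)=(1,0): 3·1+3·0=3≤19, 6·1+5·0=6≤8, objective 9.
(x,y)=(0,1): 3·0+3·1=3≤19, 6·0+5·1=5≤8, objective 5.
(x,y)=(0,0): 3·0+3·0=0≤19, 6·0+5·0=0≤8, objective 0.
The best lattice point is (1,0), giving 9.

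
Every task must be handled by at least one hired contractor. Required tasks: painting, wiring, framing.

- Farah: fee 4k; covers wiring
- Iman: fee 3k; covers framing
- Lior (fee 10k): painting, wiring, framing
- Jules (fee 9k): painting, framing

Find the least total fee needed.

The greedy cost-per-new-task heuristic would pick Iman, Farah, and Jules for 16, but a cheaper cover exists.
Lior alone covers painting, wiring, framing — every task.
Total fee: 10.
No cover costs less than 10.

10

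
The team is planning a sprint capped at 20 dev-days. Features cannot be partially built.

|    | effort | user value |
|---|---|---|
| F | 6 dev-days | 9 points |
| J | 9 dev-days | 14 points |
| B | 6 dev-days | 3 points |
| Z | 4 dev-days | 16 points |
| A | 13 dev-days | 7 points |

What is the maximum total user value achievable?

This is a 0-1 knapsack instance.
Allowing fractional choices, the relaxed optimum would be about 39.5, but features are indivisible.
F + J + Z: effort 6 + 9 + 4 = 19 ≤ 20, user value 9 + 14 + 16 = 39.
J + Z: effort 9 + 4 = 13 ≤ 20, user value 14 + 16 = 30.
J + B + Z: effort 9 + 6 + 4 = 19 ≤ 20, user value 14 + 3 + 16 = 33.
Best is F, J, and Z with total user value 39.

39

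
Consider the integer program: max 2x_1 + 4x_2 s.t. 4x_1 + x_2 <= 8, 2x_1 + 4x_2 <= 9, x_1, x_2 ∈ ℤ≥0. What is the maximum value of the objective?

8

(x_1,x_2)=(0,2) is feasible, giving 8.
(x_1,x_2)=(1,1) is feasible, giving 6.
(x_1,x_2)=(0,1) is feasible, giving 4.
Maximum is 8 at (x_1,x_2)=(0,2).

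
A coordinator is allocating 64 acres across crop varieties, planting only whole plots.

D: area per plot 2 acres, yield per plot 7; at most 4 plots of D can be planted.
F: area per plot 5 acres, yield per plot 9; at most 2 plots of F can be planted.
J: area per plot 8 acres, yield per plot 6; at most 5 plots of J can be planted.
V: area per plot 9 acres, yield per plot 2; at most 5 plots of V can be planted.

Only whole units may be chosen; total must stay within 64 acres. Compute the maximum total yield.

This is a bounded integer knapsack.
4×D, 2×F, and 5×J: area 58 ≤ 64, yield 4·7 + 2·9 + 5·6 = 76.
4×D, 2×F, 4×J, and 1×V: area 59 ≤ 64, yield 4·7 + 2·9 + 4·6 + 1·2 = 72.
Best is 76.

76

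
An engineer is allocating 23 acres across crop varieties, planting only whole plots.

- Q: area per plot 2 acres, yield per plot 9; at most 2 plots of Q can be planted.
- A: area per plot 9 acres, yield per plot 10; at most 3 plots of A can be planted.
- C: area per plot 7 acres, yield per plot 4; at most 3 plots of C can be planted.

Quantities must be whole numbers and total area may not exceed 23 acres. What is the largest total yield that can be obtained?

This is a bounded integer knapsack.
2×Q, 1×A, and 1×C: area 20 ≤ 23, yield 2·9 + 1·10 + 1·4 = 32.
2×Q and 2×A: area 22 ≤ 23, yield 2·9 + 2·10 = 38.
Best is 38.

38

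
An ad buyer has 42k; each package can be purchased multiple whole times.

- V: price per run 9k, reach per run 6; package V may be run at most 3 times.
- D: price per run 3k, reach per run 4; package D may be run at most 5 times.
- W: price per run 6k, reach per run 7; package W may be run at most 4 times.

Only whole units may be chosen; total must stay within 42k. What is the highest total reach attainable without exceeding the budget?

48

This is a bounded integer knapsack.
Take 5×D and 4×W: price 39 ≤ 42, reach 5·4 + 4·7 = 48.
D has the best ratio (4/3) and is taken to its limit of 5; remaining capacity is filled optimally with the others.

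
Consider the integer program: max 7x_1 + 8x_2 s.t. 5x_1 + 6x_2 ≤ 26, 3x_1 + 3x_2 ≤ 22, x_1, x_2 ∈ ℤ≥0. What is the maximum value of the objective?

36

Relaxing integrality, the LP optimum is 36.40 at (x_1,x_2) = (5.2, 0), which is not an integer point.
(x_1,x_2)=(4,1) is feasible, giving 36.
(x_1,x_2)=(5,0) is feasible, giving 35.
(x_1,x_2)=(3,1) is feasible, giving 29.
No feasible integer point exceeds 36.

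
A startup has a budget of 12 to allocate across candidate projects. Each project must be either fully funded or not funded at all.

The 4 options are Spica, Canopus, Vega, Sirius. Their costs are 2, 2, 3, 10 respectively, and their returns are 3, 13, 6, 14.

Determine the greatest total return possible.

27

Allowing fractional choices, the relaxed optimum would be about 29.0, but projects are indivisible.
Canopus + Sirius: cost 2 + 10 = 12 ≤ 12, return 13 + 14 = 27.
Spica + Canopus + Vega: cost 2 + 2 + 3 = 7 ≤ 12, return 3 + 13 + 6 = 22.
Canopus + Vega: cost 2 + 3 = 5 ≤ 12, return 13 + 6 = 19.
Best is Canopus and Sirius with total return 27.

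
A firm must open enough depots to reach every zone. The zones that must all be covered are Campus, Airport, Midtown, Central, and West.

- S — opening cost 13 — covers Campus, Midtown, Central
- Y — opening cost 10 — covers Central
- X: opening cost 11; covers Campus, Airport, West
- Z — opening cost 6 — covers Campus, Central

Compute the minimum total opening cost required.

24

The greedy cost-per-new-zone heuristic would pick Z, X, and S for 30, but a cheaper cover exists.
Choose S and X: together they cover Campus, Airport, Midtown, Central, West — every zone.
Total opening cost: 13 + 11 = 24.
No cover costs less than 24.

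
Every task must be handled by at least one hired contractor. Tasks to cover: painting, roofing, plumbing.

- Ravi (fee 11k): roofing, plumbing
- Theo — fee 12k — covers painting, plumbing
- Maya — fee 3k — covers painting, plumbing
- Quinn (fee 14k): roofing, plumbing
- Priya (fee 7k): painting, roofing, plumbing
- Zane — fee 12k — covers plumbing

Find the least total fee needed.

7

The greedy cost-per-new-task heuristic would pick Maya and Priya for 10, but a cheaper cover exists.
Priya alone covers painting, roofing, plumbing — every task.
Total fee: 7.
No cover costs less than 7.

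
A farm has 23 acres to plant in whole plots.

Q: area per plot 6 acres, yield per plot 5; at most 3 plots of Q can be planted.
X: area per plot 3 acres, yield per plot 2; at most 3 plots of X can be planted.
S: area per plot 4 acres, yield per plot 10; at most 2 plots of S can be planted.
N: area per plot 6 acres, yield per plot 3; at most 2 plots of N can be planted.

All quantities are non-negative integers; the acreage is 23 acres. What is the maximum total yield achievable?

32

Take 2×Q, 1×X, and 2×S: area 23 ≤ 23, yield 2·5 + 1·2 + 2·10 = 32.
S has the best ratio (10/4) and is taken to its limit of 2; remaining capacity is filled optimally with the others.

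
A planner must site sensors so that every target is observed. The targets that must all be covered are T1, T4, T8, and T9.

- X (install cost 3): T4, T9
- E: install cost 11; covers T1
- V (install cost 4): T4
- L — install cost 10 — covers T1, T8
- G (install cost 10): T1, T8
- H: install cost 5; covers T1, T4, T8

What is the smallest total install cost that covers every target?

8

Choose X and H: together they cover T1, T4, T8, T9 — every target.
Total install cost: 3 + 5 = 8.
No cover costs less than 8.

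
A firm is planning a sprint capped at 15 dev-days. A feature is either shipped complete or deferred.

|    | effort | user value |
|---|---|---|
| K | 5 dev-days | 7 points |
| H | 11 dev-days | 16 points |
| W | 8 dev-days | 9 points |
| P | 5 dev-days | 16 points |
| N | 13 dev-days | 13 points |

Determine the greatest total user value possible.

25

Allowing fractional choices, the relaxed optimum would be about 30.5, but features are indivisible.
W + P: effort 8 + 5 = 13 ≤ 15, user value 9 + 16 = 25.
K + P: effort 5 + 5 = 10 ≤ 15, user value 7 + 16 = 23.
P: effort 5 ≤ 15, user value 16.
Best is W and P with total user value 25.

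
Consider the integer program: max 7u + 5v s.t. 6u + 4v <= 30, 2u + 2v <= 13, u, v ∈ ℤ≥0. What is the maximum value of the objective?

The continuous relaxation peaks at (2, 4.5) with value 36.50; rounding to a feasible lattice point costs some objective.
(u,v)=(3,3): 6·3+4·3=30≤30, 2·3+2·3=12≤13, objective 36.
(u,v)=(2,4): 6·2+4·4=28≤30, 2·2+2·4=12≤13, objective 34.
No feasible integer point exceeds 36.

36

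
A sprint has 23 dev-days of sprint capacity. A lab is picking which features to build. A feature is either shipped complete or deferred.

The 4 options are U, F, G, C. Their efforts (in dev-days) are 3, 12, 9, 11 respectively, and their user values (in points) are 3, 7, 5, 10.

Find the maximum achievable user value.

18

F + C: effort 12 + 11 = 23 ≤ 23, user value 7 + 10 = 17.
U + G + C: effort 3 + 9 + 11 = 23 ≤ 23, user value 3 + 5 + 10 = 18.
G + C: effort 9 + 11 = 20 ≤ 23, user value 5 + 10 = 15.
Best is U, G, and C with total user value 18.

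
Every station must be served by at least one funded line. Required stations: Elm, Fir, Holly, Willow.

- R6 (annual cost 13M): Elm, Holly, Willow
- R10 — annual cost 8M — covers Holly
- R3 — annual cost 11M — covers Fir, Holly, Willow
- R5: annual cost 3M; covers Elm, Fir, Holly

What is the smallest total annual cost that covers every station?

14

Choose R3 and R5: together they cover Elm, Fir, Holly, Willow — every station.
Total annual cost: 11 + 3 = 14.
No cover costs less than 14.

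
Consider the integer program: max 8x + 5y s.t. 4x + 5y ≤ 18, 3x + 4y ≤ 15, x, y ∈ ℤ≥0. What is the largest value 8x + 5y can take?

(x,y)=(4,0): 4·4+5·0=16≤18, 3·4+4·0=12≤15, objective 32.
(x,y)=(3,1): 4·3+5·1=17≤18, 3·3+4·1=13≤15, objective 29.
(x,y)=(3,0): 4·3+5·0=12≤18, 3·3+4·0=9≤15, objective 24.
The best lattice point is (4,0), giving 32.

32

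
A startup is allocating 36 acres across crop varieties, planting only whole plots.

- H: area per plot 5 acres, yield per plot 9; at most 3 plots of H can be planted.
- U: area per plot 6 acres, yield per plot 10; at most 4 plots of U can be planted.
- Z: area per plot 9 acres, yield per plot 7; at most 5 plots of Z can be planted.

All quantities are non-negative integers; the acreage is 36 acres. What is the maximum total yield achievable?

Take 2×H and 4×U: area 34 ≤ 36, yield 2·9 + 4·10 = 58.
No other integer combination yields more.

58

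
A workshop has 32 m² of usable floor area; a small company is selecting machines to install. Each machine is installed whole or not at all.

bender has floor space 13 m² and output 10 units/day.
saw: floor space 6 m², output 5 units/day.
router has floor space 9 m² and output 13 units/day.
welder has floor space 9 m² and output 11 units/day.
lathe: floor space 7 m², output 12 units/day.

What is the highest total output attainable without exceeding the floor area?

41

Allowing fractional choices, the relaxed optimum would be about 41.8, but machines are indivisible.
router + welder + lathe: floor space 9 + 9 + 7 = 25 ≤ 32, output 13 + 11 + 12 = 36.
saw + router + welder + lathe: floor space 6 + 9 + 9 + 7 = 31 ≤ 32, output 5 + 13 + 11 + 12 = 41.
bender + router + lathe: floor space 13 + 9 + 7 = 29 ≤ 32, output 10 + 13 + 12 = 35.
Best is saw, router, welder, and lathe with total output 41.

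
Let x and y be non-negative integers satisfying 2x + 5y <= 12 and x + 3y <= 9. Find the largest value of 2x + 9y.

The continuous relaxation peaks at (0, 2.4) with value 21.60; rounding to a feasible lattice point costs some objective.
(x,y)=(1,2) is feasible, giving 20.
(x,y)=(0,2) is feasible, giving 18.
(x,y)=(2,1) is feasible, giving 13.
No feasible integer point exceeds 20.

20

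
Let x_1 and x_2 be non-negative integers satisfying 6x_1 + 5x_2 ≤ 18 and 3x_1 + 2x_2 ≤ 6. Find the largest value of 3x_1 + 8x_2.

24

(x_1,x_2)=(0,3) is feasible, giving 24.
(x_1,x_2)=(0,2) is feasible, giving 16.
No feasible integer point exceeds 24.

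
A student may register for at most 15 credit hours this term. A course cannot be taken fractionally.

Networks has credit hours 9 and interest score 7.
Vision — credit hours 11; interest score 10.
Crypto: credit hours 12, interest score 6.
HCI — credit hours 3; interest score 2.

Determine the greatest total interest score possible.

12

Treat it as a binary knapsack problem.
Allowing fractional choices, the relaxed optimum would be about 13.1, but courses are indivisible.
Networks + HCI: credit hours 9 + 3 = 12 ≤ 15, interest score 7 + 2 = 9.
Vision + HCI: credit hours 11 + 3 = 14 ≤ 15, interest score 10 + 2 = 12.
Vision: credit hours 11 ≤ 15, interest score 10.
Best is Vision and HCI with total interest score 12.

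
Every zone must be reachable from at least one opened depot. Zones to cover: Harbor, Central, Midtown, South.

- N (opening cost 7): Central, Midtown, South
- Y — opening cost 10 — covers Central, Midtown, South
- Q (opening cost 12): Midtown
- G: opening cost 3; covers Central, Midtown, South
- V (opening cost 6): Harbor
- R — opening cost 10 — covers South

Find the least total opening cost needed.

This is an integer covering problem.
Choose G and V: together they cover Harbor, Central, Midtown, South — every zone.
Total opening cost: 3 + 6 = 9.
No cover costs less than 9.

9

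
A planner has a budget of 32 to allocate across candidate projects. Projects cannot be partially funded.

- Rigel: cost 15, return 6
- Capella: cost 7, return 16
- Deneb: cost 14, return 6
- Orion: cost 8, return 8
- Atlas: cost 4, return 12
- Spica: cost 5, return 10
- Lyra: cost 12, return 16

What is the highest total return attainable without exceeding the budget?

54

Treat it as a binary knapsack problem.
Allowing fractional choices, the relaxed optimum would be about 58.0, but projects are indivisible.
Capella + Orion + Atlas + Lyra: cost 7 + 8 + 4 + 12 = 31 ≤ 32, return 16 + 8 + 12 + 16 = 52.
Capella + Atlas + Spica + Lyra: cost 7 + 4 + 5 + 12 = 28 ≤ 32, return 16 + 12 + 10 + 16 = 54.
Capella + Orion + Spica + Lyra: cost 7 + 8 + 5 + 12 = 32 ≤ 32, return 16 + 8 + 10 + 16 = 50.
Best is Capella, Atlas, Spica, and Lyra with total return 54.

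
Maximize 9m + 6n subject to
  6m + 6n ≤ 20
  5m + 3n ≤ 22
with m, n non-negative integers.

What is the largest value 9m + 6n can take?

The continuous relaxation peaks at (3.33, 0) with value 30.00; rounding to a feasible lattice point costs some objective.
(m,n)=(3,0): 6·3+6·0=18≤20, 5·3+3·0=15≤22, objective 27.
(m,n)=(2,1): 6·2+6·1=18≤20, 5·2+3·1=13≤22, objective 24.
(m,n)=(2,0): 6·2+6·0=12≤20, 5·2+3·0=10≤22, objective 18.
No feasible integer point exceeds 27.

27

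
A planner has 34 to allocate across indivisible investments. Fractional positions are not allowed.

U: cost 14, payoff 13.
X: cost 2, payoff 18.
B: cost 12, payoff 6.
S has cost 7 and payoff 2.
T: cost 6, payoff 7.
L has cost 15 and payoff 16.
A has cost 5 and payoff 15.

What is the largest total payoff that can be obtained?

U + X + S + T + A: cost 14 + 2 + 7 + 6 + 5 = 34 ≤ 34, payoff 13 + 18 + 2 + 7 + 15 = 55.
X + B + L + A: cost 2 + 12 + 15 + 5 = 34 ≤ 34, payoff 18 + 6 + 16 + 15 = 55.
X + T + L + A: cost 2 + 6 + 15 + 5 = 28 ≤ 34, payoff 18 + 7 + 16 + 15 = 56.
Best is X, T, L, and A with total payoff 56.

56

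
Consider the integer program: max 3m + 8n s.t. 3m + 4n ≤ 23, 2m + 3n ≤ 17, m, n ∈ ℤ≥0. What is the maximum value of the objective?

Relaxing integrality, the LP optimum is 45.33 at (m,n) = (0, 5.67), which is not an integer point.
(m,n)=(1,5): 3·1+4·5=23≤23, 2·1+3·5=17≤17, objective 43.
(m,n)=(0,5): 3·0+4·5=20≤23, 2·0+3·5=15≤17, objective 40.
(m,n)=(2,4): 3·2+4·4=22≤23, 2·2+3·4=16≤17, objective 38.
Maximum is 43 at (m,n)=(1,5).

43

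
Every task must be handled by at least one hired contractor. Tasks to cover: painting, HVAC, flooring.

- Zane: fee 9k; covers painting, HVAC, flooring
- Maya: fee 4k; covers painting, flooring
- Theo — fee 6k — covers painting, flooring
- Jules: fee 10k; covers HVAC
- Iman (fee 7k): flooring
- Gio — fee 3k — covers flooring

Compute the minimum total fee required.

9

This is a weighted set-cover instance.
The greedy cost-per-new-task heuristic would pick Maya and Zane for 13, but a cheaper cover exists.
Zane alone covers painting, HVAC, flooring — every task.
Total fee: 9.
No cover costs less than 9.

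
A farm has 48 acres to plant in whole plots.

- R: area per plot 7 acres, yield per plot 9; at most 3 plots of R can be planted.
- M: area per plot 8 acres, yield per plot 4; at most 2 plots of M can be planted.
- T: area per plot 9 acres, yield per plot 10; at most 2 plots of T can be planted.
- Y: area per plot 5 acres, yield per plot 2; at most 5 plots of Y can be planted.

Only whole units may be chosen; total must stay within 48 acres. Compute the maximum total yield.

Take 3×R, 1×M, and 2×T: area 47 ≤ 48, yield 3·9 + 1·4 + 2·10 = 51.
R has the best ratio (9/7) and is taken to its limit of 3; remaining capacity is filled optimally with the others.

51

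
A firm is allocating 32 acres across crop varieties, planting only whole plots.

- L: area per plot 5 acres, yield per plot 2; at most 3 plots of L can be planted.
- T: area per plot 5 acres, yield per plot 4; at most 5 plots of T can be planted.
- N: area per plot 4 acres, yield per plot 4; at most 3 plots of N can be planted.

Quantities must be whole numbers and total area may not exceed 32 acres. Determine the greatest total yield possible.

4×T and 3×N: area 32 ≤ 32, yield 4·4 + 3·4 = 28.
1×L, 3×T, and 3×N: area 32 ≤ 32, yield 1·2 + 3·4 + 3·4 = 26.
Best is 28.

28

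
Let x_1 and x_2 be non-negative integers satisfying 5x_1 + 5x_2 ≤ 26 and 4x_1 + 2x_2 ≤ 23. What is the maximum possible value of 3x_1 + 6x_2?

(x_1,x_2)=(0,5) is feasible, giving 30.
(x_1,x_2)=(1,4) is feasible, giving 27.
Maximum is 30 at (x_1,x_2)=(0,5).

30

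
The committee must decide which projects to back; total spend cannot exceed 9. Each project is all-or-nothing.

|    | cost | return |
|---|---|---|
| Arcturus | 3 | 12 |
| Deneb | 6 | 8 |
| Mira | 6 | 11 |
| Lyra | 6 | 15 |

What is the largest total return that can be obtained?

27

This is an integer program with binary decision variables.
Arcturus + Deneb: cost 3 + 6 = 9 ≤ 9, return 12 + 8 = 20.
Arcturus + Mira: cost 3 + 6 = 9 ≤ 9, return 12 + 11 = 23.
Arcturus + Lyra: cost 3 + 6 = 9 ≤ 9, return 12 + 15 = 27.
Best is Arcturus and Lyra with total return 27.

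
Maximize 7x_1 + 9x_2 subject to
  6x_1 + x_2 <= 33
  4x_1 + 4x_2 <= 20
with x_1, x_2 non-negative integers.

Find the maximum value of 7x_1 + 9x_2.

45

(x_1,x_2)=(0,5): 6·0+1·5=5≤33, 4·0+4·5=20≤20, objective 45.
(x_1,x_2)=(1,4): 6·1+1·4=10≤33, 4·1+4·4=20≤20, objective 43.
(x_1,x_2)=(0,4): 6·0+1·4=4≤33, 4·0+4·4=16≤20, objective 36.
No feasible integer point exceeds 45.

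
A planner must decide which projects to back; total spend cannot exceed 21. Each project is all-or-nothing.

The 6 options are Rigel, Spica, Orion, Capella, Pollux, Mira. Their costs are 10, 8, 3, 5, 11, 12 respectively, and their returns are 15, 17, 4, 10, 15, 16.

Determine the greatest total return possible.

Take Rigel, Spica, and Orion: cost 10 + 8 + 3 = 21 ≤ 21, return 15 + 17 + 4 = 36.
No other feasible combination does better.

36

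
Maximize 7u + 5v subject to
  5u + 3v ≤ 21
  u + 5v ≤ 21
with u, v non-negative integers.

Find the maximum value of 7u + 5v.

31

The continuous relaxation peaks at (1.91, 3.82) with value 32.45; rounding to a feasible lattice point costs some objective.
(u,v)=(3,2): 5·3+3·2=21≤21, 1·3+5·2=13≤21, objective 31.
(u,v)=(2,3): 5·2+3·3=19≤21, 1·2+5·3=17≤21, objective 29.
(u,v)=(1,4): 5·1+3·4=17≤21, 1·1+5·4=21≤21, objective 27.
(u,v)=(3,1): 5·3+3·1=18≤21, 1·3+5·1=8≤21, objective 26.
The best lattice point is (3,2), giving 31.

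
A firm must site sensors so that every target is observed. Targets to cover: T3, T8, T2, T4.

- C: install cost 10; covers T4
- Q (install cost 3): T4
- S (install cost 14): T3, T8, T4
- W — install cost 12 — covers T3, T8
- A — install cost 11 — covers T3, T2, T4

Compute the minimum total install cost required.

Choose W and A: together they cover T3, T8, T2, T4 — every target.
Total install cost: 12 + 11 = 23.

23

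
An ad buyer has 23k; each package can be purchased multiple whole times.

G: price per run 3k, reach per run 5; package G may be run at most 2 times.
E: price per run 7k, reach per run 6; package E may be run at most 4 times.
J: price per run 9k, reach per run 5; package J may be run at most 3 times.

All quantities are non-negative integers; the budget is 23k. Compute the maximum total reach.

22

G has the best ratio (5/3); taking only G gives at most 2×5 = 10 (stopped by the supply cap of 2).
Mixing does better — 2×G and 2×E: price 20 ≤ 23, reach 2·5 + 2·6 = 22.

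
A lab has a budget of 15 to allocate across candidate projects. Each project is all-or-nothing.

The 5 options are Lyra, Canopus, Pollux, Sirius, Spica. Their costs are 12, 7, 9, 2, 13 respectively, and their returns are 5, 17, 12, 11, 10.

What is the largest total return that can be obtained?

28

Pollux + Sirius: cost 9 + 2 = 11 ≤ 15, return 12 + 11 = 23.
Sirius + Spica: cost 2 + 13 = 15 ≤ 15, return 11 + 10 = 21.
Canopus + Sirius: cost 7 + 2 = 9 ≤ 15, return 17 + 11 = 28.
Best is Canopus and Sirius with total return 28.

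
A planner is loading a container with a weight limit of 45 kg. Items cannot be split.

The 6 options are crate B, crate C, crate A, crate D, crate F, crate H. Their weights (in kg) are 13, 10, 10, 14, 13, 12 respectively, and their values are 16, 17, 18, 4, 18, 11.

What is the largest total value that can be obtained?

crate C + crate A + crate F: weight 10 + 10 + 13 = 33 ≤ 45, value 17 + 18 + 18 = 53.
crate B + crate C + crate A + crate H: weight 13 + 10 + 10 + 12 = 45 ≤ 45, value 16 + 17 + 18 + 11 = 62.
crate C + crate A + crate F + crate H: weight 10 + 10 + 13 + 12 = 45 ≤ 45, value 17 + 18 + 18 + 11 = 64.
Best is crate C, crate A, crate F, and crate H with total value 64.

64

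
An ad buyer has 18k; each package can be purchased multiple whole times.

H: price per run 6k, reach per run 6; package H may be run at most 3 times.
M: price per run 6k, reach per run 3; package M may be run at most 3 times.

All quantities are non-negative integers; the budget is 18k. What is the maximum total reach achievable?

18

H has the best ratio (6/6); taking only H gives at most 3×6 = 18 (stopped by the price limit).
Optimal: 3×H: price 18 ≤ 18, reach 3·6 = 18.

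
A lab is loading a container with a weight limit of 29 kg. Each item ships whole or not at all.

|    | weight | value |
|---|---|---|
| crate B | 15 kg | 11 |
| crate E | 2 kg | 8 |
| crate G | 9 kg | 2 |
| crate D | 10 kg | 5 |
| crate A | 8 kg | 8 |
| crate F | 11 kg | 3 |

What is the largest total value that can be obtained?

Treat it as a binary knapsack problem.
crate B + crate E + crate A: weight 15 + 2 + 8 = 25 ≤ 29, value 11 + 8 + 8 = 27.
crate B + crate E + crate D: weight 15 + 2 + 10 = 27 ≤ 29, value 11 + 8 + 5 = 24.
Best is crate B, crate E, and crate A with total value 27.

27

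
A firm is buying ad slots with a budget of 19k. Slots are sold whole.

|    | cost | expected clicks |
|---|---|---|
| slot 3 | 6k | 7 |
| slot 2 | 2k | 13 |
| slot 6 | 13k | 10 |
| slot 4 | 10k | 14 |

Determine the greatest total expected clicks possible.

34

Take slot 3, slot 2, and slot 4: cost 6 + 2 + 10 = 18 ≤ 19, expected clicks 7 + 13 + 14 = 34.
No other feasible combination does better.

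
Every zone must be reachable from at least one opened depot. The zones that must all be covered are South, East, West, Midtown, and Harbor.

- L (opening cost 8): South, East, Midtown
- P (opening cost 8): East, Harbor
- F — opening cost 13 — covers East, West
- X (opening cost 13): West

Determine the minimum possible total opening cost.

Choose L, P, and F: together they cover South, East, West, Midtown, Harbor — every zone.
Total opening cost: 8 + 8 + 13 = 29.

29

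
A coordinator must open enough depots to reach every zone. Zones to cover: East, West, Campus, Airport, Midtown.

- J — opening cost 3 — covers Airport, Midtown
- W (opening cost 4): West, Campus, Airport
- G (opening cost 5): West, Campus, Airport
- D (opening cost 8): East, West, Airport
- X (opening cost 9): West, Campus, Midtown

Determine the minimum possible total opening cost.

15

Choose J, W, and D: together they cover East, West, Campus, Airport, Midtown — every zone.
Total opening cost: 3 + 4 + 8 = 15.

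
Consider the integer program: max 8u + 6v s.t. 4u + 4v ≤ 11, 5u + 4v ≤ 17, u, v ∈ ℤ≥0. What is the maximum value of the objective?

(u,v)=(2,0): 4·2+4·0=8≤11, 5·2+4·0=10≤17, objective 16.
(u,v)=(1,1): 4·1+4·1=8≤11, 5·1+4·1=9≤17, objective 14.
(u,v)=(1,0): 4·1+4·0=4≤11, 5·1+4·0=5≤17, objective 8.
The best lattice point is (2,0), giving 16.

16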